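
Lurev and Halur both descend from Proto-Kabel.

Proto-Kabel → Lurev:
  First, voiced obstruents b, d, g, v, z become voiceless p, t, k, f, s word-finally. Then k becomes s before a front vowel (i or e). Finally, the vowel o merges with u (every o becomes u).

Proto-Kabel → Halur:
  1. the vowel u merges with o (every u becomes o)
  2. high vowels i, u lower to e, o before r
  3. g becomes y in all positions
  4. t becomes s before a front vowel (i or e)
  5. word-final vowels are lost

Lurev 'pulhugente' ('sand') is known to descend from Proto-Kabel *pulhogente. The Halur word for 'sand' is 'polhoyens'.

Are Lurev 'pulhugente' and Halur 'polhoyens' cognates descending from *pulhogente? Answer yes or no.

yes

Derive the expected Halur reflex of *pulhogente:
Halur: *pulhogente > polhogente > polhoyente > polhoyense > polhoyens  (by vowel merger, unconditioned shift, palatalisation, apocope)
Halur 'polhoyens' matches the regular reflex exactly, so the pair is cognate.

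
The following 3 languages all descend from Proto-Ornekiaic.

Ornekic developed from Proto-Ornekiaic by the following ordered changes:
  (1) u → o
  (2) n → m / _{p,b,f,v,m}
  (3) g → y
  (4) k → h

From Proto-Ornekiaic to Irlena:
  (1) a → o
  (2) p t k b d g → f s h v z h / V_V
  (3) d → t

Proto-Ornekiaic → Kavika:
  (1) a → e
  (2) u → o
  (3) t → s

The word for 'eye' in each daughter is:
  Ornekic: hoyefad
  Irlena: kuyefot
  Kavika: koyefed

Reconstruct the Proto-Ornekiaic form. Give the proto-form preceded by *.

*kuyefad

Position 7: Ornekic has d, Irlena has t, Kavika has d. Ornekic preserves d here (none of its changes turn any other segment into d), so the proto-segment is *d.
Position 6: Ornekic has a, Irlena has o, Kavika has e. Ornekic preserves a here (none of its changes turn any other segment into a), so the proto-segment is *a.
This points to *kuyefad. Verify forward in each daughter:
Ornekic: *kuyefad > koyefad > hoyefad  (by vowel merger, unconditioned shift)
Irlena: start from *kuyefad.
  rule 1 (vowel merger): kuyefad → kuyefod
  rule 2: no change — kuyefod
  rule 3 (unconditioned shift): kuyefod → kuyefot
  ⇒ Irlena kuyefot
Kavika: start from *kuyefad.
  rule 1 (vowel merger): kuyefad → kuyefed
  rule 2 (vowel merger): kuyefed → koyefed
  rule 3: no change — koyefed
  ⇒ Kavika koyefed
Only *kuyefad yields all of Ornekic hoyefad, Irlena kuyefot, Kavika koyefed.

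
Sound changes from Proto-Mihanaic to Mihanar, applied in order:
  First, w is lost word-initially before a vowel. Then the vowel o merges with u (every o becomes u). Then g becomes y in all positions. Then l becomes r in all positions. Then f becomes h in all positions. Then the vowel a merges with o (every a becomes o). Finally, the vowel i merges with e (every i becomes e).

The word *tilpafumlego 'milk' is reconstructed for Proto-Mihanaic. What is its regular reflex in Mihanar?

Mihanar: *tilpafumlego > tilpafumlegu > tilpafumleyu > tirpafumreyu > tirpahumreyu > tirpohumreyu > terpohumreyu  (by vowel merger, unconditioned shift, unconditioned shift, unconditioned shift, vowel merger, vowel merger)

terpohumreyu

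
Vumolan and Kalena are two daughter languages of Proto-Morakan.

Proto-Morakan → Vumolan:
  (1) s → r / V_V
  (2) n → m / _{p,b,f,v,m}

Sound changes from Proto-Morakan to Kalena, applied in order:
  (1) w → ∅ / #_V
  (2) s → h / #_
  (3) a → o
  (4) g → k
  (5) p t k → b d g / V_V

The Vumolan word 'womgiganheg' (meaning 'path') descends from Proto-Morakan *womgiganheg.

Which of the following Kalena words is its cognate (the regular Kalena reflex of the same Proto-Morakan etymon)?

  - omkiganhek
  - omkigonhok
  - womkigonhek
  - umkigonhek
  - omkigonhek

omkigonhek

Kalena: *womgiganheg
  womgiganheg → omgiganheg   [glide loss]
  omgiganheg (rule 2 does not apply)
  omgiganheg → omgigonheg   [vowel merger]
  omgigonheg → omkikonhek   [unconditioned shift]
  omkikonhek → omkigonhek   [intervocalic voicing]
  giving Kalena omkigonhek.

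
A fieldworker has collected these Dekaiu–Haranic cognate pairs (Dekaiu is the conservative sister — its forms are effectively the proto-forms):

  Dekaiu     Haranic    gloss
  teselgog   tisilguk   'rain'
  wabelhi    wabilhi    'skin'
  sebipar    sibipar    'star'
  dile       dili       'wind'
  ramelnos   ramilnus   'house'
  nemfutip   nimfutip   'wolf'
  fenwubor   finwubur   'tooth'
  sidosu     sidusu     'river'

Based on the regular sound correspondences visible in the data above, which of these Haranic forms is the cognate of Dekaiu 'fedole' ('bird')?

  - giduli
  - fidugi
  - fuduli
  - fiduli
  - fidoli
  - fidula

teselgog ~ tisilguk, wabelhi ~ wabilhi — Dekaiu e corresponds to Haranic i after a consonant, before a consonant other than r, m, n, p, b, f, v.
teselgog ~ tisilguk, ramelnos ~ ramilnus — Dekaiu o corresponds to Haranic u after a consonant, before a consonant other than r, m, n, p, b, f, v.
dile ~ dili — Dekaiu e corresponds to Haranic i word-finally.
Applying these to Dekaiu 'fedole':
  fedole → fidole   (e→i after a consonant, before a consonant other than r, m, n, p, b, f, v)
  fidole → fidule   (o→u after a consonant, before a consonant other than r, m, n, p, b, f, v)
  fidule → fiduli   (e→i word-finally)
So the Haranic cognate is 'fiduli'.

fiduli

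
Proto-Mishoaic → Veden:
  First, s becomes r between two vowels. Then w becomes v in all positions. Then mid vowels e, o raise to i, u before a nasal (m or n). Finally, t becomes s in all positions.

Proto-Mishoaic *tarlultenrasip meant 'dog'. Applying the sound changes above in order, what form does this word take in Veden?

Veden: *tarlultenrasip > tarlultenrarip > tarlultinrarip > sarlulsinrarip  (by rhotacism, pre-nasal raising, unconditioned shift)

sarlulsinrarip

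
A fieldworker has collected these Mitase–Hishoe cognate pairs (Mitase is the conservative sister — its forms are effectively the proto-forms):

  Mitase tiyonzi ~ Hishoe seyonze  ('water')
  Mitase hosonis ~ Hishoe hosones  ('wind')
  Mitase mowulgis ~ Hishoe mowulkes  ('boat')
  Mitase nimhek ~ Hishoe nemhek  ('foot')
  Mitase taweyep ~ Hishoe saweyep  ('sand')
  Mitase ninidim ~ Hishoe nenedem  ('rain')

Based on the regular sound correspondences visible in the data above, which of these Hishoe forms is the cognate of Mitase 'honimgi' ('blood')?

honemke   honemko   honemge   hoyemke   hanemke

honemke

nimhek ~ nemhek, ninidim ~ nenedem — Mitase i corresponds to Hishoe e after a consonant, before a nasal.
mowulgis ~ mowulkes — Mitase g corresponds to Hishoe k after a consonant, before a front vowel.
tiyonzi ~ seyonze — Mitase i corresponds to Hishoe e word-finally.
Applying these to Mitase 'honimgi':
  honimgi → honemgi   (i→e after a consonant, before a nasal)
  honemgi → honemki   (g→k after a consonant, before a front vowel)
  honemki → honemke   (i→e word-finally)
So the Hishoe cognate is 'honemke'.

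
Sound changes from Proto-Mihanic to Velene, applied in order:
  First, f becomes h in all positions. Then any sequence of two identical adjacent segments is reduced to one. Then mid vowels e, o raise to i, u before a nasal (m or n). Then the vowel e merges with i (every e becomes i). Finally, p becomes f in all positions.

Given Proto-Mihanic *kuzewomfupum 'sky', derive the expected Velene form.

Velene: *kuzewomfupum > kuzewomhupum > kuzewumhupum > kuziwumhupum > kuziwumhufum  (by unconditioned shift, pre-nasal raising, vowel merger, unconditioned shift)

kuziwumhufum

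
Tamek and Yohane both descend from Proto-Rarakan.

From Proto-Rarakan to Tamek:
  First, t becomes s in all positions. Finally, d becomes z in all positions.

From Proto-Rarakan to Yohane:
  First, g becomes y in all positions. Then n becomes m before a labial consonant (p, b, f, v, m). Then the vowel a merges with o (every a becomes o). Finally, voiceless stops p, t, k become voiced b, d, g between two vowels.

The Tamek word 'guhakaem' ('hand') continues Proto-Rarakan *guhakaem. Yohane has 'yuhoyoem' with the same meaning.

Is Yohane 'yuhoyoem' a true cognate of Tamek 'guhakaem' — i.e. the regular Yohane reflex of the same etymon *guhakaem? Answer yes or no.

no

Derive the expected Yohane reflex of *guhakaem:
Yohane: start from *guhakaem.
  rule 1 (unconditioned shift): guhakaem → yuhakaem
  rule 2: no change — yuhakaem
  rule 3 (vowel merger): yuhakaem → yuhokoem
  rule 4 (intervocalic voicing): yuhokoem → yuhogoem
  ⇒ Yohane yuhogoem
The regular Yohane reflex would be 'yuhogoem', but the attested form is 'yuhoyoem'. The correspondence is irregular, so they are not cognates (the Yohane form has a different source).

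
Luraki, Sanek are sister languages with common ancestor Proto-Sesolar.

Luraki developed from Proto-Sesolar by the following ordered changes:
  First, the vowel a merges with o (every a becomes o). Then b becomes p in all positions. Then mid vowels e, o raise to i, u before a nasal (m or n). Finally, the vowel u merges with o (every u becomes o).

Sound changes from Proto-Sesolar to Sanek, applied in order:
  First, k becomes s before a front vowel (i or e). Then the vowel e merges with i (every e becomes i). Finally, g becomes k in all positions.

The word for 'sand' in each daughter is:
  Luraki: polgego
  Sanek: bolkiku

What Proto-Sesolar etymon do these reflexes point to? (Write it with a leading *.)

Position 1: Luraki has p, Sanek has b. Sanek preserves b here (none of its changes turn any other segment into b), so the proto-segment is *b.
Position 7: Luraki has o, Sanek has u. Sanek preserves u here (none of its changes turn any other segment into u), so the proto-segment is *u.
Position 4: Luraki has g, Sanek has k. Luraki preserves g here (none of its changes turn any other segment into g), so the proto-segment is *g.
This points to *bolgegu. Verify forward in each daughter:
Luraki: start from *bolgegu.
  rule 1: no change — bolgegu
  rule 2 (unconditioned shift): bolgegu → polgegu
  rule 3: no change — polgegu
  rule 4 (vowel merger): polgegu → polgego
  ⇒ Luraki polgego
Sanek: *bolgegu
  bolgegu (rule 1 does not apply)
  bolgegu → bolgigu   [vowel merger]
  bolgigu → bolkiku   [unconditioned shift]
  giving Sanek bolkiku.
*bolgegu is the unique common source.

*bolgegu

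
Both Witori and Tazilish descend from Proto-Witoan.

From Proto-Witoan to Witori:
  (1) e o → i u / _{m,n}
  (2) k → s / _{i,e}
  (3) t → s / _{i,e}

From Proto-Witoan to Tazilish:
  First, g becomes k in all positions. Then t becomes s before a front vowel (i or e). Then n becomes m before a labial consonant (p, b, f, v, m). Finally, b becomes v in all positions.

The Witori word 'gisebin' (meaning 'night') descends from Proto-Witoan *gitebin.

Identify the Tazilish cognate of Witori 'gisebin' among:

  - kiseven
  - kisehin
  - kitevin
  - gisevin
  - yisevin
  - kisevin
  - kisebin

Tazilish: *gitebin
  gitebin → kitebin   [unconditioned shift]
  kitebin → kisebin   [palatalisation]
  kisebin (rule 3 does not apply)
  kisebin → kisevin   [unconditioned shift]
  giving Tazilish kisevin.
Only 'kisevin' matches the regular Tazilish development of *gitebin.

kisevin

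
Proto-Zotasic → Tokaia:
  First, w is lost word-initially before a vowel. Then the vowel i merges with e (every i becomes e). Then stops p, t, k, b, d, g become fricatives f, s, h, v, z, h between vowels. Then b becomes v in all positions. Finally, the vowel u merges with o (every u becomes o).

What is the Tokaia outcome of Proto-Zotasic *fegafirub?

fehaferov

Tokaia: start from *fegafirub.
  rule 1: no change — fegafirub
  rule 2 (vowel merger): fegafirub → fegaferub
  rule 3 (intervocalic lenition): fegaferub → fehaferub
  rule 4 (unconditioned shift): fehaferub → fehaferuv
  rule 5 (vowel merger): fehaferuv → fehaferov
  ⇒ Tokaia fehaferov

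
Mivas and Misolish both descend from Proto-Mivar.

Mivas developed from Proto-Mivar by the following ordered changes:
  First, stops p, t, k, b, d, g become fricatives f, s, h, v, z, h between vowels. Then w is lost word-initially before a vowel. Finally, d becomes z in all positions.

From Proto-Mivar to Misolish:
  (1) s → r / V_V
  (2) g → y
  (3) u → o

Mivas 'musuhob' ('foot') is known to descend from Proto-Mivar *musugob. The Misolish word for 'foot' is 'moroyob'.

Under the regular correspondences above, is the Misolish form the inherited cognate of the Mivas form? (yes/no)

yes

Derive the expected Misolish reflex of *musugob:
Misolish: start from *musugob.
  rule 1 (rhotacism): musugob → murugob
  rule 2 (unconditioned shift): murugob → muruyob
  rule 3 (vowel merger): muruyob → moroyob
  ⇒ Misolish moroyob
Misolish 'moroyob' matches the regular reflex exactly, so the pair is cognate.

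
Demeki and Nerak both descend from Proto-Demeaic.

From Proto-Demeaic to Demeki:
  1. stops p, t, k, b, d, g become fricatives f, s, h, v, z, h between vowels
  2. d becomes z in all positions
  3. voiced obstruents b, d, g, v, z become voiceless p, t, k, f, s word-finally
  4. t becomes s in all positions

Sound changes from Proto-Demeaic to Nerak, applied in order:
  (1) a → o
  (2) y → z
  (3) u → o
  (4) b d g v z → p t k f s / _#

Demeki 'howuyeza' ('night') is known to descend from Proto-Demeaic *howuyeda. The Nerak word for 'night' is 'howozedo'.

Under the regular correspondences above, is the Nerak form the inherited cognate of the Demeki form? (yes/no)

Derive the expected Nerak reflex of *howuyeda:
Nerak: start from *howuyeda.
  rule 1 (vowel merger): howuyeda → howuyedo
  rule 2 (unconditioned shift): howuyedo → howuzedo
  rule 3 (vowel merger): howuzedo → howozedo
  rule 4: no change — howozedo
  ⇒ Nerak howozedo
Nerak 'howozedo' matches the regular reflex exactly, so the pair is cognate.

yes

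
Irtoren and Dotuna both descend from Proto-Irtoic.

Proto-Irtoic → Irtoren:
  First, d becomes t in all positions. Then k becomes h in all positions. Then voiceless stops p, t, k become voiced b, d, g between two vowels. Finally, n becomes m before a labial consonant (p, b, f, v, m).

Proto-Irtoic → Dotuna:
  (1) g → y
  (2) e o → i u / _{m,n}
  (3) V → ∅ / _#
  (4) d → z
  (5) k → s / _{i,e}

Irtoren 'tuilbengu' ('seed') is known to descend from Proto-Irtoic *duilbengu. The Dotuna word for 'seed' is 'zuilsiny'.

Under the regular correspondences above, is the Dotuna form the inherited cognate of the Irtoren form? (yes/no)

no

Derive the expected Dotuna reflex of *duilbengu:
Dotuna: start from *duilbengu.
  rule 1 (unconditioned shift): duilbengu → duilbenyu
  rule 2 (pre-nasal raising): duilbenyu → duilbinyu
  rule 3 (apocope): duilbinyu → duilbiny
  rule 4 (unconditioned shift): duilbiny → zuilbiny
  rule 5: no change — zuilbiny
  ⇒ Dotuna zuilbiny
The regular Dotuna reflex would be 'zuilbiny', but the attested form is 'zuilsiny'. The correspondence is irregular, so they are not cognates (the Dotuna form has a different source).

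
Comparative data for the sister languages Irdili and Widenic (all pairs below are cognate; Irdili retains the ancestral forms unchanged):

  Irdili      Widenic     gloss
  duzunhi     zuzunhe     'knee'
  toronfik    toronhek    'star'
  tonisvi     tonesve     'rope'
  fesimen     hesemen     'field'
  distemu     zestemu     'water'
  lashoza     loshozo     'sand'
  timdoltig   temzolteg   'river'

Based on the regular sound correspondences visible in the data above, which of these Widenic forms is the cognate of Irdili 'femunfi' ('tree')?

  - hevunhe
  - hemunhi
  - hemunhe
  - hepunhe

hemunhe

fesimen ~ hesemen — Irdili f corresponds to Widenic h word-initially before a front vowel.
toronfik ~ toronhek — Irdili f corresponds to Widenic h after a consonant, before a front vowel.
duzunhi ~ zuzunhe, tonisvi ~ tonesve — Irdili i corresponds to Widenic e word-finally.
Applying these to Irdili 'femunfi':
  femunfi → hemunfi   (f→h word-initially before a front vowel)
  hemunfi → hemunhi   (f→h after a consonant, before a front vowel)
  hemunhi → hemunhe   (i→e word-finally)
So the Widenic cognate is 'hemunhe'.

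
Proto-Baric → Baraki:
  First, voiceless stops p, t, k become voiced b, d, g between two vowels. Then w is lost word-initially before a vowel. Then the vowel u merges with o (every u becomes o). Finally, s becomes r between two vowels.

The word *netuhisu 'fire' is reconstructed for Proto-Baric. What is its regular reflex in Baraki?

Baraki: start from *netuhisu.
  rule 1 (intervocalic voicing): netuhisu → neduhisu
  rule 2: no change — neduhisu
  rule 3 (vowel merger): neduhisu → nedohiso
  rule 4 (rhotacism): nedohiso → nedohiro
  ⇒ Baraki nedohiro

nedohiro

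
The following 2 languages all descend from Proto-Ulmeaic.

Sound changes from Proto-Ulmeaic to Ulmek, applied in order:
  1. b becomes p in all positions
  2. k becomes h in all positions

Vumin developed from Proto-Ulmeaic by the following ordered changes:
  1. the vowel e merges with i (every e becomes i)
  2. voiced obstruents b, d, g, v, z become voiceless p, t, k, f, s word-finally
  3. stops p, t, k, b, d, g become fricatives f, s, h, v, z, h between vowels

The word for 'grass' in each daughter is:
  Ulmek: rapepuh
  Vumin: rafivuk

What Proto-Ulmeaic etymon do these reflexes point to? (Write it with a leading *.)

Position 4: Ulmek has e, Vumin has i. Ulmek preserves e here (none of its changes turn any other segment into e), so the proto-segment is *e.
Position 3: Ulmek has p, Vumin has f. Taking the neighbouring segments as reconstructed: Ulmek p could go back to *p or *b; Vumin f could go back to *p or *f — the one source consistent with every daughter is *p.
Verify the candidate proto-form against each daughter:
Ulmek: *rapebuk > rapepuk > rapepuh  (by unconditioned shift, unconditioned shift)
Vumin: *rapebuk > rapibuk > rafivuk  (by vowel merger, intervocalic lenition)
Only *rapebuk yields all of Ulmek rapepuh, Vumin rafivuk.

*rapebuk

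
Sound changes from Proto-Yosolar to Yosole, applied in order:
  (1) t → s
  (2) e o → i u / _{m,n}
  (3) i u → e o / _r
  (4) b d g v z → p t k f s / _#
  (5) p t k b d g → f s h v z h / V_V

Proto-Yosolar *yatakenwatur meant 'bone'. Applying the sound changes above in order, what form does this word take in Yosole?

Yosole: start from *yatakenwatur.
  rule 1 (unconditioned shift): yatakenwatur → yasakenwasur
  rule 2 (pre-nasal raising): yasakenwasur → yasakinwasur
  rule 3 (pre-rhotic lowering): yasakinwasur → yasakinwasor
  rule 4: no change — yasakinwasor
  rule 5 (intervocalic lenition): yasakinwasor → yasahinwasor
  ⇒ Yosole yasahinwasor

yasahinwasor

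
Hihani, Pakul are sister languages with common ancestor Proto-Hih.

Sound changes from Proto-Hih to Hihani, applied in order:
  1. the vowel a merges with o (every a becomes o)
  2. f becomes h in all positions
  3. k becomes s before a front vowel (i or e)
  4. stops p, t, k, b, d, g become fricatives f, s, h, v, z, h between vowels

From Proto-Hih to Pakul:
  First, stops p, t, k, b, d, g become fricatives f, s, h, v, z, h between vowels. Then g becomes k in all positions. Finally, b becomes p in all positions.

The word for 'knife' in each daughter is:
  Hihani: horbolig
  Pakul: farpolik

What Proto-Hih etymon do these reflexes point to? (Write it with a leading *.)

*farbolig

Position 8: Hihani has g, Pakul has k. Hihani preserves g here (none of its changes turn any other segment into g), so the proto-segment is *g.
Position 2: Hihani has o, Pakul has a. Pakul preserves a here (none of its changes turn any other segment into a), so the proto-segment is *a.
Verify the candidate proto-form against each daughter:
Hihani: *farbolig
  farbolig → forbolig   [vowel merger]
  forbolig → horbolig   [unconditioned shift]
  horbolig (rule 3 does not apply)
  horbolig (rule 4 does not apply)
  giving Hihani horbolig.
Pakul: start from *farbolig.
  rule 1: no change — farbolig
  rule 2 (unconditioned shift): farbolig → farbolik
  rule 3 (unconditioned shift): farbolik → farpolik
  ⇒ Pakul farpolik
No other proto-form is consistent with every reflex, so the reconstruction is *farbolig.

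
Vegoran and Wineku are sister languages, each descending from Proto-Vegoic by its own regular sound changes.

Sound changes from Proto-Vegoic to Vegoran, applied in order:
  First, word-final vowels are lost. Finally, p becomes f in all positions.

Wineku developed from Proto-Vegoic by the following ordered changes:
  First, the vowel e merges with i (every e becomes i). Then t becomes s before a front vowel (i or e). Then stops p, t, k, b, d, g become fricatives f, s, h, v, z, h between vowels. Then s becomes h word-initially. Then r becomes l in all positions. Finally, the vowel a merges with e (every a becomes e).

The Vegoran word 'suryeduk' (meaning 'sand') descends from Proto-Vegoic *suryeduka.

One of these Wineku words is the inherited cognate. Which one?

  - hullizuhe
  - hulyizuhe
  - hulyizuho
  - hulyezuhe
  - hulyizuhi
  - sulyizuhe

Wineku: *suryeduka
  suryeduka → suryiduka   [vowel merger]
  suryiduka (rule 2 does not apply)
  suryiduka → suryizuha   [intervocalic lenition]
  suryizuha → huryizuha   [debuccalisation]
  huryizuha → hulyizuha   [unconditioned shift]
  hulyizuha → hulyizuhe   [vowel merger]
  giving Wineku hulyizuhe.

hulyizuhe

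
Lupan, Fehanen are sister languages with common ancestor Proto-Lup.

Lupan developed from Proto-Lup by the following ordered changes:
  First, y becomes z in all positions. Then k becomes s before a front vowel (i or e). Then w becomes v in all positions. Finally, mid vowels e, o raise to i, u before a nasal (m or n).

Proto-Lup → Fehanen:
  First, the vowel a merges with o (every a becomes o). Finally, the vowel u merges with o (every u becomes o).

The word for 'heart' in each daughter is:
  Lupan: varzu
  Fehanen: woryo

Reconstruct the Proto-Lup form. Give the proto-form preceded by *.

*waryu

Position 2: Lupan has a, Fehanen has o. Lupan preserves a here (none of its changes turn any other segment into a), so the proto-segment is *a.
Position 1: Lupan has v, Fehanen has w. Fehanen preserves w here (none of its changes turn any other segment into w), so the proto-segment is *w.
Position 4: Lupan has z, Fehanen has y. Fehanen preserves y here (none of its changes turn any other segment into y), so the proto-segment is *y.
This points to *waryu. Verify forward in each daughter:
Lupan: *waryu > warzu > varzu  (by unconditioned shift, unconditioned shift)
Fehanen: *waryu > woryu > woryo  (by vowel merger, vowel merger)
*waryu is the unique common source.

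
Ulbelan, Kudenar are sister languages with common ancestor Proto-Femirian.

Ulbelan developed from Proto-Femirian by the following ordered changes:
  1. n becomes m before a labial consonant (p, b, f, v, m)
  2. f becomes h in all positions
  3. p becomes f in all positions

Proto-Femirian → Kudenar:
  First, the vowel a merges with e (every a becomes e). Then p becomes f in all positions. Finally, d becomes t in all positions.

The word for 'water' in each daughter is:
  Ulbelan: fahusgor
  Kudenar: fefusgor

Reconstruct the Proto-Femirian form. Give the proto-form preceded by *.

Position 2: Ulbelan has a, Kudenar has e. Ulbelan preserves a here (none of its changes turn any other segment into a), so the proto-segment is *a.
Position 1: Ulbelan has f, Kudenar has f. In Ulbelan, f can only continue *p, so the proto-segment is *p.
Continuing position by position gives *pafusgor; check it forward:
Ulbelan: start from *pafusgor.
  rule 1: no change — pafusgor
  rule 2 (unconditioned shift): pafusgor → pahusgor
  rule 3 (unconditioned shift): pahusgor → fahusgor
  ⇒ Ulbelan fahusgor
Kudenar: *pafusgor
  pafusgor → pefusgor   [vowel merger]
  pefusgor → fefusgor   [unconditioned shift]
  fefusgor (rule 3 does not apply)
  giving Kudenar fefusgor.
Only *pafusgor yields all of Ulbelan fahusgor, Kudenar fefusgor.

*pafusgor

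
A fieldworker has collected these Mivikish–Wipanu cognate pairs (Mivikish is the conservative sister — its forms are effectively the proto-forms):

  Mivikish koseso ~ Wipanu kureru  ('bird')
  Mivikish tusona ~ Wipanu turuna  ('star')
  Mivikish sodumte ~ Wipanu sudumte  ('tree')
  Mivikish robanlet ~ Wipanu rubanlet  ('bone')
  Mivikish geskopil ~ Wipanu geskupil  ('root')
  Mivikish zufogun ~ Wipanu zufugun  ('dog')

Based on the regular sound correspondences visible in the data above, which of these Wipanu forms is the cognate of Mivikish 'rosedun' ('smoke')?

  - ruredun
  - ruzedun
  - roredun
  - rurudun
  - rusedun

koseso ~ kureru, sodumte ~ sudumte — Mivikish o corresponds to Wipanu u after a consonant, before a consonant other than r, m, n, p, b, f, v.
koseso ~ kureru — Mivikish s corresponds to Wipanu r between vowels (before a front vowel).
Applying these to Mivikish 'rosedun':
  rosedun → rusedun   (o→u after a consonant, before a consonant other than r, m, n, p, b, f, v)
  rusedun → ruredun   (s→r between vowels (before a front vowel))
So the Wipanu cognate is 'ruredun'.

ruredun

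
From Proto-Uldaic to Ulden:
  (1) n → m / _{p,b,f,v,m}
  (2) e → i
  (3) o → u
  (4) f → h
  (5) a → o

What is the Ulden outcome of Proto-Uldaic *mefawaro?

Ulden: *mefawaro
  mefawaro (rule 1 does not apply)
  mefawaro → mifawaro   [vowel merger]
  mifawaro → mifawaru   [vowel merger]
  mifawaru → mihawaru   [unconditioned shift]
  mihawaru → mihoworu   [vowel merger]
  giving Ulden mihoworu.

mihoworu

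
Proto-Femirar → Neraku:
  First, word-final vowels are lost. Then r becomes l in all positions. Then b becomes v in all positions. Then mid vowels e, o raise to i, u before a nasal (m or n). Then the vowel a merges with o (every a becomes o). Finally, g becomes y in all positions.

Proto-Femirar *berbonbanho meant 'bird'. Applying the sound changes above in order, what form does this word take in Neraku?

velvunvonh

Neraku: *berbonbanho
  berbonbanho → berbonbanh   [apocope]
  berbonbanh → belbonbanh   [unconditioned shift]
  belbonbanh → velvonvanh   [unconditioned shift]
  velvonvanh → velvunvanh   [pre-nasal raising]
  velvunvanh → velvunvonh   [vowel merger]
  velvunvonh (rule 6 does not apply)
  giving Neraku velvunvonh.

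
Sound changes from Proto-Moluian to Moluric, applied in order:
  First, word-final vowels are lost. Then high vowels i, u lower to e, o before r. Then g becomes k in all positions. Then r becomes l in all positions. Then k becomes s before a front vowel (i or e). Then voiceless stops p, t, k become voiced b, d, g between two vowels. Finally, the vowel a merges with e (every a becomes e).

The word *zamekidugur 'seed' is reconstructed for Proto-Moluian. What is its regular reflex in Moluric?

Moluric: *zamekidugur
  zamekidugur (rule 1 does not apply)
  zamekidugur → zamekidugor   [pre-rhotic lowering]
  zamekidugor → zamekidukor   [unconditioned shift]
  zamekidukor → zamekidukol   [unconditioned shift]
  zamekidukol → zamesidukol   [palatalisation]
  zamesidukol → zamesidugol   [intervocalic voicing]
  zamesidugol → zemesidugol   [vowel merger]
  giving Moluric zemesidugol.

zemesidugol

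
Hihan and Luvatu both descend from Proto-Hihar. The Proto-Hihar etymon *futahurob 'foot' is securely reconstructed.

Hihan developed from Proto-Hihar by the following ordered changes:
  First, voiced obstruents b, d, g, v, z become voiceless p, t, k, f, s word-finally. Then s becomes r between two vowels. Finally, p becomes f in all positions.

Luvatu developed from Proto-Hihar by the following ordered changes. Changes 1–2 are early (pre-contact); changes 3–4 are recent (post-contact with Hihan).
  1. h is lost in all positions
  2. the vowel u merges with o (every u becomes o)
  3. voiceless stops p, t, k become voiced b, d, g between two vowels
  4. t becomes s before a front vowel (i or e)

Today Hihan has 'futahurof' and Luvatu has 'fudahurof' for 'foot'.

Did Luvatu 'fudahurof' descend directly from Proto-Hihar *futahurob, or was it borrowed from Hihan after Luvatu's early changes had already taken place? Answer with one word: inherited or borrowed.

borrowed

If inherited, *futahurob would pass through all of Luvatu's changes:
Luvatu: start from *futahurob.
  rule 1 (h-loss): futahurob → futaurob
  rule 2 (vowel merger): futaurob → fotaorob
  rule 3 (intervocalic voicing): fotaorob → fodaorob
  rule 4: no change — fodaorob
  ⇒ Luvatu fodaorob
If borrowed from Hihan 'futahurof' after the early changes, it would undergo only the recent ones:
  rule 3 (intervocalic voicing): futahurof → fudahurof
  rule 4 (palatalisation): no change (fudahurof)
  ⇒ as a loan: fudahurof
Luvatu 'fudahurof' matches the loan outcome 'fudahurof', not the inherited 'fodaorob' — it skipped the early Luvatu changes, so it was borrowed from Hihan.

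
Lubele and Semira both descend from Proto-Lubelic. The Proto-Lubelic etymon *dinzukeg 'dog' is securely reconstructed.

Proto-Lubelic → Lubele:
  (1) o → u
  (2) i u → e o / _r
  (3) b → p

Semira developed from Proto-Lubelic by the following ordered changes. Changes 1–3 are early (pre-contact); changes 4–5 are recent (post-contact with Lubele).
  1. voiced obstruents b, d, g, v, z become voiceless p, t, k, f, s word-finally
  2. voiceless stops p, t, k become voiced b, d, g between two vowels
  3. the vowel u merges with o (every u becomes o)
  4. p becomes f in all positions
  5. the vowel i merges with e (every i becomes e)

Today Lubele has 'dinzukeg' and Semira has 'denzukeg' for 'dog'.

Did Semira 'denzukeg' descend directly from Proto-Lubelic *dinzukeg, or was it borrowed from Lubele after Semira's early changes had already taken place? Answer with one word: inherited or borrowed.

borrowed

If inherited, *dinzukeg would pass through all of Semira's changes:
Semira: start from *dinzukeg.
  rule 1 (final devoicing): dinzukeg → dinzukek
  rule 2 (intervocalic voicing): dinzukek → dinzugek
  rule 3 (vowel merger): dinzugek → dinzogek
  rule 4: no change — dinzogek
  rule 5 (vowel merger): dinzogek → denzogek
  ⇒ Semira denzogek
If borrowed from Lubele 'dinzukeg' after the early changes, it would undergo only the recent ones:
  rule 4 (unconditioned shift): no change (dinzukeg)
  rule 5 (vowel merger): dinzukeg → denzukeg
  ⇒ as a loan: denzukeg
Semira 'denzukeg' matches the loan outcome 'denzukeg', not the inherited 'denzogek' — it skipped the early Semira changes, so it was borrowed from Lubele.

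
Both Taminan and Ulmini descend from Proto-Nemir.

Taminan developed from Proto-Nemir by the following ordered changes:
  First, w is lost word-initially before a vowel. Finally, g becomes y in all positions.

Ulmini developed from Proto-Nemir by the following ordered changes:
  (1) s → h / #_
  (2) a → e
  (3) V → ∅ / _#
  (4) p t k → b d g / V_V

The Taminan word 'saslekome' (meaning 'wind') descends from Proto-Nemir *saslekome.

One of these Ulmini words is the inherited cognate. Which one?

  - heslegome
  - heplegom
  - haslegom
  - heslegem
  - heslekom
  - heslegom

Ulmini: *saslekome > haslekome > heslekome > heslekom > heslegom  (by debuccalisation, vowel merger, apocope, intervocalic voicing)
Among the options, 'heslegom' alone shows every Ulmini change applied in order.

heslegom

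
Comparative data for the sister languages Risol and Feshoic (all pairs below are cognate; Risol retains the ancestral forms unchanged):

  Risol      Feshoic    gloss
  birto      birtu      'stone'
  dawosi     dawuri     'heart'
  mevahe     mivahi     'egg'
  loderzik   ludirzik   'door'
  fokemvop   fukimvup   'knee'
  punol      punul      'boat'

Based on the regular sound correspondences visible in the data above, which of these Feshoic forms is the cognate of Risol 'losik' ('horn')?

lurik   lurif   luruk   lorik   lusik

dawosi ~ dawuri, loderzik ~ ludirzik — Risol o corresponds to Feshoic u after a consonant, before a consonant other than r, m, n, p, b, f, v.
dawosi ~ dawuri — Risol s corresponds to Feshoic r between vowels (before a front vowel).
Applying these to Risol 'losik':
  losik → lusik   (o→u after a consonant, before a consonant other than r, m, n, p, b, f, v)
  lusik → lurik   (s→r between vowels (before a front vowel))
So the Feshoic cognate is 'lurik'.

lurik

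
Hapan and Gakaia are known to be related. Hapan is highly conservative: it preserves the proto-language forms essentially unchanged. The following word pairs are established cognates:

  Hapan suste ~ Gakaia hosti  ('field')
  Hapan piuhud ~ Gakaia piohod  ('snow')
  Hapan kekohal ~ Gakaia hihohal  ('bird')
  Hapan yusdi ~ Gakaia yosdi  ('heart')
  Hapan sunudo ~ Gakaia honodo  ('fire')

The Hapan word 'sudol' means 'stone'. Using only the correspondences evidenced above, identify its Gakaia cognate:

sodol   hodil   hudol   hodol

suste ~ hosti, sunudo ~ honodo — Hapan s corresponds to Gakaia h word-initially before a back vowel.
suste ~ hosti, piuhud ~ piohod — Hapan u corresponds to Gakaia o after a consonant, before a consonant other than r, m, n, p, b, f, v.
Applying these to Hapan 'sudol':
  sudol → hudol   (s→h word-initially before a back vowel)
  hudol → hodol   (u→o after a consonant, before a consonant other than r, m, n, p, b, f, v)
So the Gakaia cognate is 'hodol'.

hodol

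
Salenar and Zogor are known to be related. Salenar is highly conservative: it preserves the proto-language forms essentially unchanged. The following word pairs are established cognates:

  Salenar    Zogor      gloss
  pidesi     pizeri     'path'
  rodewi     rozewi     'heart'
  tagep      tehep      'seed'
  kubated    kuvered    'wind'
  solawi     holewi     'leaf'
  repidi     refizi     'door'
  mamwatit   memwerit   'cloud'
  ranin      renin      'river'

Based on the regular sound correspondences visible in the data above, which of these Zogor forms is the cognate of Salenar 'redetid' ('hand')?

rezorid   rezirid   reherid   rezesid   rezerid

pidesi ~ pizeri, rodewi ~ rozewi — Salenar d corresponds to Zogor z between vowels (before a front vowel).
mamwatit ~ memwerit — Salenar t corresponds to Zogor r between vowels (before a front vowel).
Applying these to Salenar 'redetid':
  redetid → rezetid   (d→z between vowels (before a front vowel))
  rezetid → rezerid   (t→r between vowels (before a front vowel))
So the Zogor cognate is 'rezerid'.

rezerid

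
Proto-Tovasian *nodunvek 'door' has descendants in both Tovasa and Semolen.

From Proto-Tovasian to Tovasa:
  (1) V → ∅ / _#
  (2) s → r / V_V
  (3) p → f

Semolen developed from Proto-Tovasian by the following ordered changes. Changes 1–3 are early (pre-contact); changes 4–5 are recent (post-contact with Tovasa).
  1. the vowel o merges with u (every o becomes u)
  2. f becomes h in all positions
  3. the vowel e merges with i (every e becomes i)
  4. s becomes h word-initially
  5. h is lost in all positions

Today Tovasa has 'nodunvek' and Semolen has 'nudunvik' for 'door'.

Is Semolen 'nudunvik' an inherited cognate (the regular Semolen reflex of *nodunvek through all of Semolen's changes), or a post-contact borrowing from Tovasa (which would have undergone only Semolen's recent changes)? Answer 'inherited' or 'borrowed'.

inherited

If inherited, *nodunvek would pass through all of Semolen's changes:
Semolen: *nodunvek
  nodunvek → nudunvek   [vowel merger]
  nudunvek (rule 2 does not apply)
  nudunvek → nudunvik   [vowel merger]
  nudunvik (rule 4 does not apply)
  nudunvik (rule 5 does not apply)
  giving Semolen nudunvik.
If borrowed from Tovasa 'nodunvek' after the early changes, it would undergo only the recent ones:
  rule 4 (debuccalisation): no change (nodunvek)
  rule 5 (h-loss): no change (nodunvek)
  ⇒ as a loan: nodunvek
Semolen 'nudunvik' matches the inherited outcome exactly, so it is an inherited cognate, not a loan.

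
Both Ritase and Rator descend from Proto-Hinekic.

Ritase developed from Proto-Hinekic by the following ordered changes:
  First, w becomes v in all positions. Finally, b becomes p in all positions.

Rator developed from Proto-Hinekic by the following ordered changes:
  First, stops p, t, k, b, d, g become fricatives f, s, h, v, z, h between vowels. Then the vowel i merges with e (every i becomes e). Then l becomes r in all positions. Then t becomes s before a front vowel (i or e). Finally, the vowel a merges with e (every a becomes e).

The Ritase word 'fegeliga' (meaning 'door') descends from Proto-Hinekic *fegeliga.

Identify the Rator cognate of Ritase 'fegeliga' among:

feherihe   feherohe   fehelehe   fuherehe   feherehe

Rator: start from *fegeliga.
  rule 1 (intervocalic lenition): fegeliga → feheliha
  rule 2 (vowel merger): feheliha → feheleha
  rule 3 (unconditioned shift): feheleha → fehereha
  rule 4: no change — fehereha
  rule 5 (vowel merger): fehereha → feherehe
  ⇒ Rator feherehe
Among the options, 'feherehe' alone shows every Rator change applied in order.

feherehe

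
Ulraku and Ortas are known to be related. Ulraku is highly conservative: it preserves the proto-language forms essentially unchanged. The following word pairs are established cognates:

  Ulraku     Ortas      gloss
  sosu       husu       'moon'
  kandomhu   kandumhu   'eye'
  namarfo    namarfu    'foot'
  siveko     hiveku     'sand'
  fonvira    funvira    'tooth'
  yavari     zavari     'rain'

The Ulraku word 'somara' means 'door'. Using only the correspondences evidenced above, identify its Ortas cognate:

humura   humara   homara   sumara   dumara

sosu ~ husu — Ulraku s corresponds to Ortas h word-initially before a back vowel.
kandomhu ~ kandumhu — Ulraku o corresponds to Ortas u after a consonant, before a nasal.
Applying these to Ulraku 'somara':
  somara → homara   (s→h word-initially before a back vowel)
  homara → humara   (o→u after a consonant, before a nasal)
So the Ortas cognate is 'humara'.

humara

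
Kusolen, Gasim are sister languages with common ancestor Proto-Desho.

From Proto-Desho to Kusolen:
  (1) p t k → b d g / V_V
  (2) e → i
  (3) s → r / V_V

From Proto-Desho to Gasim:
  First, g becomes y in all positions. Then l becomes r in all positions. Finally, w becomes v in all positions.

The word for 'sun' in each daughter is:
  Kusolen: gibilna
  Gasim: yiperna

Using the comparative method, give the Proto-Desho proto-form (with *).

*gipelna

Position 1: Kusolen has g, Gasim has y. Taking the neighbouring segments as reconstructed: Kusolen g can only go back to *g; Gasim y could go back to *g or *y — the one source consistent with every daughter is *g.
Position 4: Kusolen has i, Gasim has e. Gasim preserves e here (none of its changes turn any other segment into e), so the proto-segment is *e.
Position 5: Kusolen has l, Gasim has r. Kusolen preserves l here (none of its changes turn any other segment into l), so the proto-segment is *l.
Continuing position by position gives *gipelna; check it forward:
Kusolen: start from *gipelna.
  rule 1 (intervocalic voicing): gipelna → gibelna
  rule 2 (vowel merger): gibelna → gibilna
  rule 3: no change — gibilna
  ⇒ Kusolen gibilna
Gasim: start from *gipelna.
  rule 1 (unconditioned shift): gipelna → yipelna
  rule 2 (unconditioned shift): yipelna → yiperna
  rule 3: no change — yiperna
  ⇒ Gasim yiperna
Only *gipelna yields all of Kusolen gibilna, Gasim yiperna.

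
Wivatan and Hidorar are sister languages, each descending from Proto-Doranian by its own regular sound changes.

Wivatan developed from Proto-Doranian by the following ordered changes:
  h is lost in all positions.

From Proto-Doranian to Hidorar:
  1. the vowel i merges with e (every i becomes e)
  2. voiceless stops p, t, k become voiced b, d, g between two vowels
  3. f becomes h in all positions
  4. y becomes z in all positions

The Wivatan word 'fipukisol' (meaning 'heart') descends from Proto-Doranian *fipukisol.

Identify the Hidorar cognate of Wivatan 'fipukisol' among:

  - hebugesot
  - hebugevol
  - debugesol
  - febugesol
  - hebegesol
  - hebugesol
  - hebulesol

Hidorar: *fipukisol
  fipukisol → fepukesol   [vowel merger]
  fepukesol → febugesol   [intervocalic voicing]
  febugesol → hebugesol   [unconditioned shift]
  hebugesol (rule 4 does not apply)
  giving Hidorar hebugesol.
Only 'hebugesol' matches the regular Hidorar development of *fipukisol.

hebugesol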